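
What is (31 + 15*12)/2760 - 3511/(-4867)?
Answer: 10717297/13432920 ≈ 0.79784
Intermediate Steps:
(31 + 15*12)/2760 - 3511/(-4867) = (31 + 180)*(1/2760) - 3511*(-1/4867) = 211*(1/2760) + 3511/4867 = 211/2760 + 3511/4867 = 10717297/13432920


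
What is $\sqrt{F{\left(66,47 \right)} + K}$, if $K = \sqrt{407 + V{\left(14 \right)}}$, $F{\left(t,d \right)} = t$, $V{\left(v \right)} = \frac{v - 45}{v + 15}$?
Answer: $\frac{\sqrt{55506 + 174 \sqrt{9483}}}{29} \approx 9.2816$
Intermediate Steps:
$V{\left(v \right)} = \frac{-45 + v}{15 + v}$
$K = \frac{6 \sqrt{9483}}{29}$ ($K = \sqrt{407 + \frac{-45 + 14}{15 + 14}} = \sqrt{407 + \frac{1}{29} \left(-31\right)} = \sqrt{407 - \frac{31}{29}} = \sqrt{\frac{11772}{29}} = \frac{6 \sqrt{9483}}{29} \approx 20.148$)
$\sqrt{F{\left(66,47 \right)} + K} = \sqrt{66 + \frac{6 \sqrt{9483}}{29}}$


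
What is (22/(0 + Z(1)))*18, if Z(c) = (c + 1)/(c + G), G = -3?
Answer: -396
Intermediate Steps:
Z(c) = (1 + c)/(-3 + c) (Z(c) = (c + 1)/(c - 3) = (1 + c)/(-3 + c))
(22/(0 + Z(1)))*18 = (22/(0 + (1 + 1)/(-3 + 1)))*18 = (22/(0 + 2/(-2)))*18 = (22/(0 - ½*2))*18 = (22/(0 - 1))*18 = (22/(-1))*18 = (22*(-1))*18 = -22*18 = -396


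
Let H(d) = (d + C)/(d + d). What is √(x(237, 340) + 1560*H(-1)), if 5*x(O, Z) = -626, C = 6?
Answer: I*√100630/5 ≈ 63.444*I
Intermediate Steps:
x(O, Z) = -626/5 (x(O, Z) = (⅕)*(-626) = -626/5)
H(d) = (6 + d)/(2*d) (H(d) = (d + 6)/(d + d) = (6 + d)/((2*d)) = (6 + d)*(1/(2*d)) = (6 + d)/(2*d))
√(x(237, 340) + 1560*H(-1)) = √(-626/5 + 1560*((½)*(6 - 1)/(-1))) = √(-626/5 + 1560*((½)*(-1)*5)) = √(-626/5 + 1560*(-5/2)) = √(-626/5 - 3900) = √(-20126/5) = I*√100630/5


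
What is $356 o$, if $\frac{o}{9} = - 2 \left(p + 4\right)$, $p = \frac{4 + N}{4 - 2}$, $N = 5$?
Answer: $-54468$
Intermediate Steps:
$p = \frac{9}{2}$ ($p = \frac{4 + 5}{4 - 2} = \frac{9}{2} \approx 4.5$)
$o = -153$ ($o = 9 \left(- 2 \left(\frac{9}{2} + 4\right)\right) = 9 \left(\left(-2\right) \frac{17}{2}\right) = 9 \left(-17\right) = -153$)
$356 o = 356 \left(-153\right) = -54468$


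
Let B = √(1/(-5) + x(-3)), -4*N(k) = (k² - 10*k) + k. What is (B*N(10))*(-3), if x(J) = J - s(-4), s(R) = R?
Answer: 3*√5 ≈ 6.7082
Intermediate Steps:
N(k) = -k²/4 + 9*k/4 (N(k) = -((k² - 10*k) + k)/4 = -(k² - 9*k)/4 = -k²/4 + 9*k/4)
x(J) = 4 + J (x(J) = J - 1*(-4) = J + 4 = 4 + J)
B = 2*√5/5 (B = √(1/(-5) + (4 - 3)) = √(-⅕ + 1) = √(⅘) = 2*√5/5 ≈ 0.89443)
(B*N(10))*(-3) = ((2*√5/5)*((¼)*10*(9 - 1*10)))*(-3) = ((2*√5/5)*((¼)*10*(9 - 10)))*(-3) = ((2*√5/5)*((¼)*10*(-1)))*(-3) = ((2*√5/5)*(-5/2))*(-3) = -√5*(-3) = 3*√5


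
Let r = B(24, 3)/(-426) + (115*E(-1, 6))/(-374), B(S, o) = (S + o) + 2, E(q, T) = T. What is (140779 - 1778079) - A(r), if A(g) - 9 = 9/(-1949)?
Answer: -3191115232/1949 ≈ -1.6373e+6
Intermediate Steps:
B(S, o) = 2 + S + o
r = -152393/79662 (r = (2 + 24 + 3)/(-426) + (115*6)/(-374) = 29*(-1/426) + 690*(-1/374) = -29/426 - 345/187 = -152393/79662 ≈ -1.9130)
A(g) = 17532/1949 (A(g) = 9 + 9/(-1949) = 9 + 9*(-1/1949) = 9 - 9/1949 = 17532/1949)
(140779 - 1778079) - A(r) = (140779 - 1778079) - 1*17532/1949 = -1637300 - 17532/1949 = -3191115232/1949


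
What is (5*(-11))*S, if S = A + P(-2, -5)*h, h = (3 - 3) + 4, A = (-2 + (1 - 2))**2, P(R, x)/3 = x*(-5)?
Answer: -16995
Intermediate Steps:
P(R, x) = -15*x (P(R, x) = 3*(x*(-5)) = 3*(-5*x) = -15*x)
A = 9 (A = (-2 - 1)**2 = (-3)**2 = 9)
h = 4 (h = 0 + 4 = 4)
S = 309 (S = 9 - 15*(-5)*4 = 9 + 75*4 = 9 + 300 = 309)
(5*(-11))*S = (5*(-11))*309 = -55*309 = -16995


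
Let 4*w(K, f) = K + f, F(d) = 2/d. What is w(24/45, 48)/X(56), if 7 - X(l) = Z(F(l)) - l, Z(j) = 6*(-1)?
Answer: 182/1035 ≈ 0.17585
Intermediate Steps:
Z(j) = -6
X(l) = 13 + l (X(l) = 7 - (-6 - l) = 7 + (6 + l) = 13 + l)
w(K, f) = K/4 + f/4 (w(K, f) = (K + f)/4 = K/4 + f/4)
w(24/45, 48)/X(56) = ((24/45)/4 + (¼)*48)/(13 + 56) = ((24*(1/45))/4 + 12)/69 = ((¼)*(8/15) + 12)*(1/69) = (2/15 + 12)*(1/69) = (182/15)*(1/69) = 182/1035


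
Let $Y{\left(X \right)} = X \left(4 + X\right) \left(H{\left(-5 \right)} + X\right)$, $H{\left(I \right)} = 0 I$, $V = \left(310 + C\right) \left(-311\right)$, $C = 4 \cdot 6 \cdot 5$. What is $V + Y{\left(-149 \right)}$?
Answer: $-3352875$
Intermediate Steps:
$C = 120$ ($C = 24 \cdot 5 = 120$)
$V = -133730$ ($V = \left(310 + 120\right) \left(-311\right) = 430 \left(-311\right) = -133730$)
$H{\left(I \right)} = 0$
$Y{\left(X \right)} = X^{2} \left(4 + X\right)$ ($Y{\left(X \right)} = X \left(4 + X\right) \left(0 + X\right) = X \left(4 + X\right) X = X^{2} \left(4 + X\right)$)
$V + Y{\left(-149 \right)} = -133730 + \left(-149\right)^{2} \left(4 - 149\right) = -133730 + 22201 \left(-145\right) = -133730 - 3219145 = -3352875$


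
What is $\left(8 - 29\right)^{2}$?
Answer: $441$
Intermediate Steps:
$\left(8 - 29\right)^{2} = \left(-21\right)^{2} = 441$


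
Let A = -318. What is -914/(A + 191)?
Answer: 914/127 ≈ 7.1969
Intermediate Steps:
-914/(A + 191) = -914/(-318 + 191) = -914/(-127) = -914*(-1/127) = 914/127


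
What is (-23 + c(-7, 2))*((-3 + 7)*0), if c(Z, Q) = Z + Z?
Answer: 0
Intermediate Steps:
c(Z, Q) = 2*Z
(-23 + c(-7, 2))*((-3 + 7)*0) = (-23 + 2*(-7))*((-3 + 7)*0) = (-23 - 14)*(4*0) = -37*0 = 0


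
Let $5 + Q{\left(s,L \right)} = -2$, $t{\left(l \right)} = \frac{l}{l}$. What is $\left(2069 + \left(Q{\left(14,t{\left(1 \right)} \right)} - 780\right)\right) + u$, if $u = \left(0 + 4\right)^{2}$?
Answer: $1298$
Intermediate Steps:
$t{\left(l \right)} = 1$
$u = 16$ ($u = 4^{2} = 16$)
$Q{\left(s,L \right)} = -7$ ($Q{\left(s,L \right)} = -5 - 2 = -7$)
$\left(2069 + \left(Q{\left(14,t{\left(1 \right)} \right)} - 780\right)\right) + u = \left(2069 - 787\right) + 16 = 1282 + 16 = 1298$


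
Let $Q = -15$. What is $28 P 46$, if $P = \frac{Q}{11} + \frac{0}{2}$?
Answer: $- \frac{19320}{11} \approx -1756.4$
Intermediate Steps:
$P = - \frac{15}{11}$ ($P = - \frac{15}{11} + \frac{0}{2} = \left(-15\right) \frac{1}{11} + 0 \cdot \frac{1}{2} = - \frac{15}{11} + 0 = - \frac{15}{11} \approx -1.3636$)
$28 P 46 = 28 \left(- \frac{15}{11}\right) 46 = \left(- \frac{420}{11}\right) 46 = - \frac{19320}{11}$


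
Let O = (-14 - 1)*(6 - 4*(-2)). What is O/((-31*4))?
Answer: 105/62 ≈ 1.6935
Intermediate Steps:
O = -210 (O = -15*(6 + 8) = -15*14 = -210)
O/((-31*4)) = -210/((-31*4)) = -210/(-124) = -210*(-1/124) = 105/62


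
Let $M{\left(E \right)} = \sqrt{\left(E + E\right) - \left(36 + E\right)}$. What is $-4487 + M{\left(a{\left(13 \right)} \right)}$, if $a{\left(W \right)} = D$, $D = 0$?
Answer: $-4487 + 6 i \approx -4487.0 + 6.0 i$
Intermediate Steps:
$a{\left(W \right)} = 0$
$M{\left(E \right)} = \sqrt{-36 + E}$ ($M{\left(E \right)} = \sqrt{2 E - \left(36 + E\right)} = \sqrt{-36 + E}$)
$-4487 + M{\left(a{\left(13 \right)} \right)} = -4487 + \sqrt{-36 + 0} = -4487 + \sqrt{-36} = -4487 + 6 i$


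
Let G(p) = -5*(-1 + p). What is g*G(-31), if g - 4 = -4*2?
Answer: -640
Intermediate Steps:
G(p) = 5 - 5*p
g = -4 (g = 4 - 4*2 = 4 - 8 = -4)
g*G(-31) = -4*(5 - 5*(-31)) = -4*(5 + 155) = -4*160 = -640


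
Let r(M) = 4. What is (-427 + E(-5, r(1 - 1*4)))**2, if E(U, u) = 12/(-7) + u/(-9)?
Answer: 730999369/3969 ≈ 1.8418e+5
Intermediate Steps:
E(U, u) = -12/7 - u/9 (E(U, u) = 12*(-1/7) + u*(-1/9) = -12/7 - u/9)
(-427 + E(-5, r(1 - 1*4)))**2 = (-427 + (-12/7 - 1/9*4))**2 = (-427 + (-12/7 - 4/9))**2 = (-427 - 136/63)**2 = (-27037/63)**2 = 730999369/3969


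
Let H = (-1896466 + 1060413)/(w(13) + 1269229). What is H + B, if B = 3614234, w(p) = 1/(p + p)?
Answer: 119269537622092/32999955 ≈ 3.6142e+6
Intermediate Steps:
w(p) = 1/(2*p)
H = -21737378/32999955 (H = (-1896466 + 1060413)/((½)/13 + 1269229) = -836053/((½)*(1/13) + 1269229) = -836053/(1/26 + 1269229) = -836053/32999955/26 = -836053*26/32999955 = -21737378/32999955 ≈ -0.65871)
H + B = -21737378/32999955 + 3614234 = 119269537622092/32999955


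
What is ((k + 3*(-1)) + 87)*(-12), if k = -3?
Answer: -972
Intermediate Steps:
((k + 3*(-1)) + 87)*(-12) = ((-3 + 3*(-1)) + 87)*(-12) = ((-3 - 3) + 87)*(-12) = (-6 + 87)*(-12) = 81*(-12) = -972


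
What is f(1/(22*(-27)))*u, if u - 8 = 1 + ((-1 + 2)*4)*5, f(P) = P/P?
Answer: 29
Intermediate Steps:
f(P) = 1
u = 29 (u = 8 + (1 + ((-1 + 2)*4)*5) = 8 + (1 + (1*4)*5) = 8 + (1 + 4*5) = 8 + (1 + 20) = 8 + 21 = 29)
f(1/(22*(-27)))*u = 1*29 = 29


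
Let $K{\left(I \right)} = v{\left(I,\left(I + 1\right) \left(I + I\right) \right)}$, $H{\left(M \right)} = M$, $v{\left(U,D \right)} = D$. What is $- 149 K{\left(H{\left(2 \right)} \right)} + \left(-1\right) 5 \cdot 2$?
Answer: $-1798$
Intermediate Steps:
$K{\left(I \right)} = 2 I \left(1 + I\right)$ ($K{\left(I \right)} = \left(I + 1\right) \left(I + I\right) = \left(1 + I\right) 2 I = 2 I \left(1 + I\right)$)
$- 149 K{\left(H{\left(2 \right)} \right)} + \left(-1\right) 5 \cdot 2 = - 149 \cdot 2 \cdot 2 \left(1 + 2\right) + \left(-1\right) 5 \cdot 2 = - 149 \cdot 2 \cdot 2 \cdot 3 - 10 = \left(-149\right) 12 - 10 = -1788 - 10 = -1798$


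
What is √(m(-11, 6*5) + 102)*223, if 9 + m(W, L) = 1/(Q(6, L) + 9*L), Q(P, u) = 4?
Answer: 223*√6982342/274 ≈ 2150.6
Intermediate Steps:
m(W, L) = -9 + 1/(4 + 9*L)
√(m(-11, 6*5) + 102)*223 = √((-35 - 486*5)/(4 + 9*(6*5)) + 102)*223 = √((-35 - 81*30)/(4 + 9*30) + 102)*223 = √((-35 - 2430)/(4 + 270) + 102)*223 = √(-2465/274 + 102)*223 = √(25483/274)*223 = (√6982342/274)*223 = 223*√6982342/274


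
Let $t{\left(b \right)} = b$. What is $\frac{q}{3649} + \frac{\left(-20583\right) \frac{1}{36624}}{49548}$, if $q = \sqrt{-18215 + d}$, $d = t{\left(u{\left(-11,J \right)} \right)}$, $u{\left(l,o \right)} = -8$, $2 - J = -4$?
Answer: $- \frac{2287}{201627328} + \frac{i \sqrt{18223}}{3649} \approx -1.1343 \cdot 10^{-5} + 0.036994 i$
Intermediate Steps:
$J = 6$ ($J = 2 - -4 = 2 + 4 = 6$)
$d = -8$
$q = i \sqrt{18223}$ ($q = \sqrt{-18215 - 8} = \sqrt{-18223} = i \sqrt{18223} \approx 134.99 i$)
$\frac{q}{3649} + \frac{\left(-20583\right) \frac{1}{36624}}{49548} = \frac{i \sqrt{18223}}{3649} + \frac{\left(-20583\right) \frac{1}{36624}}{49548} = i \sqrt{18223} \cdot \frac{1}{3649} + \left(-20583\right) \frac{1}{36624} \cdot \frac{1}{49548} = \frac{i \sqrt{18223}}{3649} - \frac{2287}{201627328} = - \frac{2287}{201627328} + \frac{i \sqrt{18223}}{3649}$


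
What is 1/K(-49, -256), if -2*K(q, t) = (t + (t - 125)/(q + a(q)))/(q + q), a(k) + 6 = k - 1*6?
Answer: -21560/27779 ≈ -0.77613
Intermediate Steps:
a(k) = -12 + k (a(k) = -6 + (k - 1*6) = -6 + (k - 6) = -6 + (-6 + k) = -12 + k)
K(q, t) = -(t + (-125 + t)/(-12 + 2*q))/(4*q) (K(q, t) = -(t + (t - 125)/(q + (-12 + q)))/(2*(q + q)) = -(t + (-125 + t)/(-12 + 2*q))/(2*(2*q)) = -(t + (-125 + t)/(-12 + 2*q))*1/(2*q)/2 = -(t + (-125 + t)/(-12 + 2*q))/(4*q))
1/K(-49, -256) = 1/((⅛)*(125 + 11*(-256) - 2*(-49)*(-256))/(-49*(-6 - 49))) = 1/((⅛)*(-1/49)*(125 - 2816 - 25088)/(-55)) = 1/((⅛)*(-1/49)*(-1/55)*(-27779)) = 1/(-27779/21560) = -21560/27779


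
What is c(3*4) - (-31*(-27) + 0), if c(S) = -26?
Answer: -863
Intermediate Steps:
c(3*4) - (-31*(-27) + 0) = -26 - (-31*(-27) + 0) = -26 - (837 + 0) = -26 - 1*837 = -26 - 837 = -863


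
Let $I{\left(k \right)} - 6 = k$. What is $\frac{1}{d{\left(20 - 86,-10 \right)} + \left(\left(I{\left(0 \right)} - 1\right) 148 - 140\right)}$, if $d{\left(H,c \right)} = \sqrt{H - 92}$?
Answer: $\frac{300}{180079} - \frac{i \sqrt{158}}{360158} \approx 0.0016659 - 3.4901 \cdot 10^{-5} i$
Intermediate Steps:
$I{\left(k \right)} = 6 + k$
$d{\left(H,c \right)} = \sqrt{-92 + H}$
$\frac{1}{d{\left(20 - 86,-10 \right)} + \left(\left(I{\left(0 \right)} - 1\right) 148 - 140\right)} = \frac{1}{\sqrt{-92 + \left(20 - 86\right)} - \left(140 - \left(\left(6 + 0\right) - 1\right) 148\right)} = \frac{1}{\sqrt{-92 + \left(20 - 86\right)} - \left(140 - \left(6 - 1\right) 148\right)} = \frac{1}{\sqrt{-92 - 66} + \left(5 \cdot 148 - 140\right)} = \frac{1}{\sqrt{-158} + \left(740 - 140\right)} = \frac{1}{i \sqrt{158} + 600} = \frac{1}{600 + i \sqrt{158}}$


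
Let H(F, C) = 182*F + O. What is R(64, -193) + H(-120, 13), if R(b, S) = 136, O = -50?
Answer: -21754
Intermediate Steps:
H(F, C) = -50 + 182*F (H(F, C) = 182*F - 50 = -50 + 182*F)
R(64, -193) + H(-120, 13) = 136 + (-50 + 182*(-120)) = 136 + (-50 - 21840) = 136 - 21890 = -21754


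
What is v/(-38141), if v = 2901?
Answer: -2901/38141 ≈ -0.076060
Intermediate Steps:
v/(-38141) = 2901/(-38141) = 2901*(-1/38141) = -2901/38141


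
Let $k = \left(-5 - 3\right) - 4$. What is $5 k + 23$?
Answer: $-37$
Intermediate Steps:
$k = -12$ ($k = -8 - 4 = -12$)
$5 k + 23 = 5 \left(-12\right) + 23 = -60 + 23 = -37$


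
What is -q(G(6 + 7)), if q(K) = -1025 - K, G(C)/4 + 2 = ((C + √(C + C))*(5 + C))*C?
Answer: 13185 + 936*√26 ≈ 17958.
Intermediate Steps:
G(C) = -8 + 4*C*(5 + C)*(C + √2*√C) (G(C) = -8 + 4*(((C + √(C + C))*(5 + C))*C) = -8 + 4*(((C + √(2*C))*(5 + C))*C) = -8 + 4*(((C + √2*√C)*(5 + C))*C) = -8 + 4*(((5 + C)*(C + √2*√C))*C) = -8 + 4*(C*(5 + C)*(C + √2*√C)) = -8 + 4*C*(5 + C)*(C + √2*√C))
-q(G(6 + 7)) = -(-1025 - (-8 + 4*(6 + 7)³ + 20*(6 + 7)² + 4*√2*(6 + 7)^(5/2) + 20*√2*(6 + 7)^(3/2))) = -(-1025 - (-8 + 4*13³ + 20*13² + 4*√2*13^(5/2) + 20*√2*13^(3/2))) = -(-1025 - (-8 + 4*2197 + 20*169 + 4*√2*(169*√13) + 20*√2*(13*√13))) = -(-1025 - (-8 + 8788 + 3380 + 676*√26 + 260*√26)) = -(-1025 - (12160 + 936*√26)) = -(-1025 + (-12160 - 936*√26)) = -(-13185 - 936*√26) = 13185 + 936*√26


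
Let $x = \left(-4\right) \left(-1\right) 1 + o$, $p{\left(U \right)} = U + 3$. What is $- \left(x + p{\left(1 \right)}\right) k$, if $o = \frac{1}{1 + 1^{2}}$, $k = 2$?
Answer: $-17$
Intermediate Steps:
$p{\left(U \right)} = 3 + U$
$o = \frac{1}{2}$ ($o = \frac{1}{1 + 1} = \frac{1}{2} \approx 0.5$)
$x = \frac{9}{2}$ ($x = \left(-4\right) \left(-1\right) 1 + \frac{1}{2} = 4 \cdot 1 + \frac{1}{2} = 4 + \frac{1}{2} = \frac{9}{2} \approx 4.5$)
$- \left(x + p{\left(1 \right)}\right) k = - \left(\frac{9}{2} + \left(3 + 1\right)\right) 2 = - \left(\frac{9}{2} + 4\right) 2 = - \frac{17 \cdot 2}{2} = \left(-1\right) 17 = -17$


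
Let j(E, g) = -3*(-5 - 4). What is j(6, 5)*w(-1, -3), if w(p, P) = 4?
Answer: 108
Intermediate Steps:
j(E, g) = 27 (j(E, g) = -3*(-9) = 27)
j(6, 5)*w(-1, -3) = 27*4 = 108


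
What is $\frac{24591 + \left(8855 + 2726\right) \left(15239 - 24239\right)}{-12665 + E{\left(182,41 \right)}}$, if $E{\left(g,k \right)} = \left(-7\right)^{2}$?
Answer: $\frac{104204409}{12616} \approx 8259.7$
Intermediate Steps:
$E{\left(g,k \right)} = 49$
$\frac{24591 + \left(8855 + 2726\right) \left(15239 - 24239\right)}{-12665 + E{\left(182,41 \right)}} = \frac{24591 + \left(8855 + 2726\right) \left(15239 - 24239\right)}{-12665 + 49} = \frac{24591 + 11581 \left(-9000\right)}{-12616} = \left(24591 - 104229000\right) \left(- \frac{1}{12616}\right) = \left(-104204409\right) \left(- \frac{1}{12616}\right) = \frac{104204409}{12616}$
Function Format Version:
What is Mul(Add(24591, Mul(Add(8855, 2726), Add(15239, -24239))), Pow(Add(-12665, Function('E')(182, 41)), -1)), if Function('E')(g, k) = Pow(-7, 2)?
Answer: Rational(104204409, 12616) ≈ 8259.7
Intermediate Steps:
Function('E')(g, k) = 49
Mul(Add(24591, Mul(Add(8855, 2726), Add(15239, -24239))), Pow(Add(-12665, Function('E')(182, 41)), -1)) = Mul(Add(24591, Mul(Add(8855, 2726), Add(15239, -24239))), Pow(Add(-12665, 49), -1)) = Mul(Add(24591, Mul(11581, -9000)), Pow(-12616, -1)) = Mul(Add(24591, -104229000), Rational(-1, 12616)) = Mul(-104204409, Rational(-1, 12616)) = Rational(104204409, 12616)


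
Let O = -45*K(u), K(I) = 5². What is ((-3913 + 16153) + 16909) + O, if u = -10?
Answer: 28024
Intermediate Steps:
K(I) = 25
O = -1125 (O = -45*25 = -1125)
((-3913 + 16153) + 16909) + O = ((-3913 + 16153) + 16909) - 1125 = (12240 + 16909) - 1125 = 29149 - 1125 = 28024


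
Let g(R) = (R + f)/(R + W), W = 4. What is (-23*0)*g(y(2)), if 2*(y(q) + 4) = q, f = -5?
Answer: 0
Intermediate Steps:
y(q) = -4 + q/2
g(R) = (-5 + R)/(4 + R) (g(R) = (R - 5)/(R + 4) = (-5 + R)/(4 + R))
(-23*0)*g(y(2)) = (-23*0)*((-5 + (-4 + (½)*2))/(4 + (-4 + (½)*2))) = 0*((-5 + (-4 + 1))/(4 + (-4 + 1))) = 0*((-5 - 3)/(4 - 3)) = 0*(-8/1) = 0*(1*(-8)) = 0*(-8) = 0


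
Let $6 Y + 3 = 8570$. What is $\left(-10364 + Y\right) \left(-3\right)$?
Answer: $\frac{53617}{2} \approx 26809.0$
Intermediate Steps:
$Y = \frac{8567}{6}$ ($Y = - \frac{1}{2} + \frac{1}{6} \cdot 8570 = - \frac{1}{2} + \frac{4285}{3} = \frac{8567}{6} \approx 1427.8$)
$\left(-10364 + Y\right) \left(-3\right) = \left(-10364 + \frac{8567}{6}\right) \left(-3\right) = \left(- \frac{53617}{6}\right) \left(-3\right) = \frac{53617}{2}$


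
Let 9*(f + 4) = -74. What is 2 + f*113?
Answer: -12412/9 ≈ -1379.1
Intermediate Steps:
f = -110/9 (f = -4 + (⅑)*(-74) = -4 - 74/9 = -110/9 ≈ -12.222)
2 + f*113 = 2 - 110/9*113 = 2 - 12430/9 = -12412/9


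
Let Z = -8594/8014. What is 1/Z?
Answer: -4007/4297 ≈ -0.93251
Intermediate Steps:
Z = -4297/4007 (Z = -8594*1/8014 = -4297/4007 ≈ -1.0724)
1/Z = 1/(-4297/4007) = -4007/4297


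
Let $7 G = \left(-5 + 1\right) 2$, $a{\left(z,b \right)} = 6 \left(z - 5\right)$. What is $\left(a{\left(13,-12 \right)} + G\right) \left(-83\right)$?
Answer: $- \frac{27224}{7} \approx -3889.1$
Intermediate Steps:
$a{\left(z,b \right)} = -30 + 6 z$ ($a{\left(z,b \right)} = 6 \left(-5 + z\right) = -30 + 6 z$)
$G = - \frac{8}{7}$ ($G = \frac{\left(-5 + 1\right) 2}{7} = \frac{\left(-4\right) 2}{7} = \frac{1}{7} \left(-8\right) = - \frac{8}{7} \approx -1.1429$)
$\left(a{\left(13,-12 \right)} + G\right) \left(-83\right) = \left(\left(-30 + 6 \cdot 13\right) - \frac{8}{7}\right) \left(-83\right) = \left(\left(-30 + 78\right) - \frac{8}{7}\right) \left(-83\right) = \left(48 - \frac{8}{7}\right) \left(-83\right) = \frac{328}{7} \left(-83\right) = - \frac{27224}{7}$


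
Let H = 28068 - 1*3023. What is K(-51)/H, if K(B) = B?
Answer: -51/25045 ≈ -0.0020363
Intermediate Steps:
H = 25045 (H = 28068 - 3023 = 25045)
K(-51)/H = -51/25045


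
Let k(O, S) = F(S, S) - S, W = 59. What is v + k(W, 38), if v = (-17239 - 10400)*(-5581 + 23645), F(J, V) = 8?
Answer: -499270926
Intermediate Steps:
v = -499270896 (v = -27639*18064 = -499270896)
k(O, S) = 8 - S
v + k(W, 38) = -499270896 + (8 - 1*38) = -499270896 + (8 - 38) = -499270896 - 30 = -499270926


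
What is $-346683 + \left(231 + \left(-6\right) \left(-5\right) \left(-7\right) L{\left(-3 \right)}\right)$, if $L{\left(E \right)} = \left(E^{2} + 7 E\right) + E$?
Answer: $-343302$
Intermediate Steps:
$L{\left(E \right)} = E^{2} + 8 E$
$-346683 + \left(231 + \left(-6\right) \left(-5\right) \left(-7\right) L{\left(-3 \right)}\right) = -346683 + \left(231 + \left(-6\right) \left(-5\right) \left(-7\right) \left(- 3 \left(8 - 3\right)\right)\right) = -346683 + \left(231 + 30 \left(-7\right) \left(\left(-3\right) 5\right)\right) = -346683 + \left(231 - -3150\right) = -346683 + \left(231 + 3150\right) = -346683 + 3381 = -343302$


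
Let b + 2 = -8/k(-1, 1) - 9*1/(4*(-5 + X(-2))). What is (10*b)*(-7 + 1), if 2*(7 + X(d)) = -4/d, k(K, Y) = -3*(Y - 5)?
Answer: 1625/11 ≈ 147.73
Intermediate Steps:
k(K, Y) = 15 - 3*Y (k(K, Y) = -3*(-5 + Y) = 15 - 3*Y)
X(d) = -7 - 2/d (X(d) = -7 + (-4/d)/2 = -7 - 2/d)
b = -325/132 (b = -2 + (-8/(15 - 3*1) - 9*1/(4*(-5 + (-7 - 2/(-2))))) = -2 + (-8/(15 - 3) - 9*1/(4*(-5 + (-7 - 2*(-½))))) = -2 + (-8/12 - 9*1/(4*(-5 + (-7 + 1)))) = -2 + (-8*1/12 - 9*1/(4*(-5 - 6))) = -2 + (-⅔ - 9/(4*(-11))) = -2 + (-⅔ - 9/(-44)) = -2 + (-⅔ - 9*(-1/44)) = -2 + (-⅔ + 9/44) = -2 - 61/132 = -325/132 ≈ -2.4621)
(10*b)*(-7 + 1) = (10*(-325/132))*(-7 + 1) = -1625/66*(-6) = 1625/11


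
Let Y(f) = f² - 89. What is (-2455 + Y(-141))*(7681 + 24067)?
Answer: 550415076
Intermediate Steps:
Y(f) = -89 + f²
(-2455 + Y(-141))*(7681 + 24067) = (-2455 + (-89 + (-141)²))*(7681 + 24067) = (-2455 + (-89 + 19881))*31748 = (-2455 + 19792)*31748 = 17337*31748 = 550415076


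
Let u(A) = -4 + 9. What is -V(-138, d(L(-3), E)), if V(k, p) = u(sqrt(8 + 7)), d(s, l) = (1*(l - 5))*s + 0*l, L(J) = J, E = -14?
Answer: -5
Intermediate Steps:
d(s, l) = s*(-5 + l) (d(s, l) = (1*(-5 + l))*s + 0 = (-5 + l)*s + 0 = s*(-5 + l) + 0 = s*(-5 + l))
u(A) = 5
V(k, p) = 5
-V(-138, d(L(-3), E)) = -1*5 = -5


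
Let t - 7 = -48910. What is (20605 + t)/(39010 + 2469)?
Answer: -28298/41479 ≈ -0.68222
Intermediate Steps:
t = -48903 (t = 7 - 48910 = -48903)
(20605 + t)/(39010 + 2469) = (20605 - 48903)/(39010 + 2469) = -28298/41479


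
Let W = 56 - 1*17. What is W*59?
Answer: 2301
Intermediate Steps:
W = 39 (W = 56 - 17 = 39)
W*59 = 39*59 = 2301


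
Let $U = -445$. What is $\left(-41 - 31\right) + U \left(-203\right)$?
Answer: $90263$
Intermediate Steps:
$\left(-41 - 31\right) + U \left(-203\right) = \left(-41 - 31\right) - -90335 = -72 + 90335 = 90263$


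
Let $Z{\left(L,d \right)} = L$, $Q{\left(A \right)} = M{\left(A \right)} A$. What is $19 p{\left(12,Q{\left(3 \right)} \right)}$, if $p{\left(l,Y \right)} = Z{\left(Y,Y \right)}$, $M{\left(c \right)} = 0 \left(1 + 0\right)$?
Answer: $0$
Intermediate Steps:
$M{\left(c \right)} = 0$ ($M{\left(c \right)} = 0 \cdot 1 = 0$)
$Q{\left(A \right)} = 0$ ($Q{\left(A \right)} = 0 A = 0$)
$p{\left(l,Y \right)} = Y$
$19 p{\left(12,Q{\left(3 \right)} \right)} = 19 \cdot 0 = 0$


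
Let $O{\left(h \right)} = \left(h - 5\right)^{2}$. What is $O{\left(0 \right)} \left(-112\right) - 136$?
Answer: $-2936$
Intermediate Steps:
$O{\left(h \right)} = \left(-5 + h\right)^{2}$
$O{\left(0 \right)} \left(-112\right) - 136 = \left(-5 + 0\right)^{2} \left(-112\right) - 136 = \left(-5\right)^{2} \left(-112\right) - 136 = 25 \left(-112\right) - 136 = -2800 - 136 = -2936$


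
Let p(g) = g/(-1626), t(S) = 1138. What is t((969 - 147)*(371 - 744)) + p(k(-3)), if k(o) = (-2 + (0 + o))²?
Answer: 1850363/1626 ≈ 1138.0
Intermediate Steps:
k(o) = (-2 + o)²
p(g) = -g/1626 (p(g) = g*(-1/1626) = -g/1626)
t((969 - 147)*(371 - 744)) + p(k(-3)) = 1138 - (-2 - 3)²/1626 = 1138 - 1/1626*(-5)² = 1138 - 1/1626*25 = 1138 - 25/1626 = 1850363/1626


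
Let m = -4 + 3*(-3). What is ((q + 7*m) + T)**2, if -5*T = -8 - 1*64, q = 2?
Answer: 139129/25 ≈ 5565.2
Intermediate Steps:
T = 72/5 (T = -(-8 - 1*64)/5 = -(-8 - 64)/5 = -1/5*(-72) = 72/5 ≈ 14.400)
m = -13 (m = -4 - 9 = -13)
((q + 7*m) + T)**2 = ((2 + 7*(-13)) + 72/5)**2 = ((2 - 91) + 72/5)**2 = (-89 + 72/5)**2 = (-373/5)**2 = 139129/25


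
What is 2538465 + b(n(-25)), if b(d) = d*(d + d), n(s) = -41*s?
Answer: 4639715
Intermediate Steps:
b(d) = 2*d**2 (b(d) = d*(2*d) = 2*d**2)
2538465 + b(n(-25)) = 2538465 + 2*(-41*(-25))**2 = 2538465 + 2*1025**2 = 2538465 + 2*1050625 = 2538465 + 2101250 = 4639715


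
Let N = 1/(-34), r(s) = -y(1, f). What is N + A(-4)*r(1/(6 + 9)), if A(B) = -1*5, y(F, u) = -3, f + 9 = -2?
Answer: -511/34 ≈ -15.029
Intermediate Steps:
f = -11 (f = -9 - 2 = -11)
A(B) = -5
r(s) = 3 (r(s) = -1*(-3) = 3)
N = -1/34 ≈ -0.029412
N + A(-4)*r(1/(6 + 9)) = -1/34 - 5*3 = -1/34 - 15 = -511/34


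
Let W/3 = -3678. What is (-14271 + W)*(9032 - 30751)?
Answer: 549599295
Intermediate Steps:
W = -11034 (W = 3*(-3678) = -11034)
(-14271 + W)*(9032 - 30751) = (-14271 - 11034)*(9032 - 30751) = -25305*(-21719) = 549599295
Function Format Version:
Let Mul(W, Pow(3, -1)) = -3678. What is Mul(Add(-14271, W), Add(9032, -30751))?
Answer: 549599295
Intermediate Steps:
W = -11034 (W = Mul(3, -3678) = -11034)
Mul(Add(-14271, W), Add(9032, -30751)) = Mul(Add(-14271, -11034), Add(9032, -30751)) = Mul(-25305, -21719) = 549599295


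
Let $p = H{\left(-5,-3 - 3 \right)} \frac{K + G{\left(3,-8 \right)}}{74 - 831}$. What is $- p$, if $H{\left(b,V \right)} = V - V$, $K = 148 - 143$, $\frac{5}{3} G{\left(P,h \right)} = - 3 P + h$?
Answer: $0$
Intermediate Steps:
$G{\left(P,h \right)} = - \frac{9 P}{5} + \frac{3 h}{5}$ ($G{\left(P,h \right)} = \frac{3 \left(- 3 P + h\right)}{5} = \frac{3 \left(h - 3 P\right)}{5} = - \frac{9 P}{5} + \frac{3 h}{5}$)
$K = 5$ ($K = 148 - 143 = 5$)
$H{\left(b,V \right)} = 0$
$p = 0$ ($p = 0 \frac{5 + \left(\left(- \frac{9}{5}\right) 3 + \frac{3}{5} \left(-8\right)\right)}{74 - 831} = 0 \frac{5 - \frac{51}{5}}{-757} = 0 \left(5 - \frac{51}{5}\right) \left(- \frac{1}{757}\right) = 0 \left(\left(- \frac{26}{5}\right) \left(- \frac{1}{757}\right)\right) = 0 \cdot \frac{26}{3785} = 0$)
$- p = \left(-1\right) 0 = 0$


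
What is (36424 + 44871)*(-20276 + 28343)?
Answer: 655806765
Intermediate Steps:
(36424 + 44871)*(-20276 + 28343) = 81295*8067 = 655806765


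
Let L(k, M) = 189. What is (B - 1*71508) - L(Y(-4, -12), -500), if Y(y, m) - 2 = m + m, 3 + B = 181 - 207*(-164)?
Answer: -37571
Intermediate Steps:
B = 34126 (B = -3 + (181 - 207*(-164)) = -3 + (181 + 33948) = -3 + 34129 = 34126)
Y(y, m) = 2 + 2*m (Y(y, m) = 2 + (m + m) = 2 + 2*m)
(B - 1*71508) - L(Y(-4, -12), -500) = (34126 - 1*71508) - 1*189 = (34126 - 71508) - 189 = -37382 - 189 = -37571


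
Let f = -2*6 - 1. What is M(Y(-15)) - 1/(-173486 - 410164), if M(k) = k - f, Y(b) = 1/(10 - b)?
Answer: 7610797/583650 ≈ 13.040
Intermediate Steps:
f = -13 (f = -12 - 1 = -13)
M(k) = 13 + k (M(k) = k - 1*(-13) = k + 13 = 13 + k)
M(Y(-15)) - 1/(-173486 - 410164) = (13 - 1/(-10 - 15)) - 1/(-173486 - 410164) = (13 - 1/(-25)) - 1/(-583650) = (13 - 1*(-1/25)) - 1*(-1/583650) = (13 + 1/25) + 1/583650 = 326/25 + 1/583650 = 7610797/583650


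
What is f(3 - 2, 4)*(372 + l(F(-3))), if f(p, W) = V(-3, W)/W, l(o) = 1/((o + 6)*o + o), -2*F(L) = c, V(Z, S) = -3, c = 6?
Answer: -4463/16 ≈ -278.94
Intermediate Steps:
F(L) = -3 (F(L) = -½*6 = -3)
l(o) = 1/(o + o*(6 + o)) (l(o) = 1/((6 + o)*o + o) = 1/(o*(6 + o) + o) = 1/(o + o*(6 + o)))
f(p, W) = -3/W
f(3 - 2, 4)*(372 + l(F(-3))) = (-3/4)*(372 + 1/((-3)*(7 - 3))) = (-3*¼)*(372 - ⅓/4) = -3*(372 - ⅓*¼)/4 = -3*(372 - 1/12)/4 = -¾*4463/12 = -4463/16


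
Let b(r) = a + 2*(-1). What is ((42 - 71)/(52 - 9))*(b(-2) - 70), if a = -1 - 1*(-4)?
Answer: 2001/43 ≈ 46.535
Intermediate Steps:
a = 3 (a = -1 + 4 = 3)
b(r) = 1 (b(r) = 3 + 2*(-1) = 3 - 2 = 1)
((42 - 71)/(52 - 9))*(b(-2) - 70) = ((42 - 71)/(52 - 9))*(1 - 70) = -29/43*(-69) = 2001/43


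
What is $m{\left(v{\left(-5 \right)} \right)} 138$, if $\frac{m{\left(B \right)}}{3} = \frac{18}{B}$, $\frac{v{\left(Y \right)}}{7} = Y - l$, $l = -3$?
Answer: $- \frac{3726}{7} \approx -532.29$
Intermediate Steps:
$v{\left(Y \right)} = 21 + 7 Y$ ($v{\left(Y \right)} = 7 \left(Y - -3\right) = 7 \left(Y + 3\right) = 7 \left(3 + Y\right) = 21 + 7 Y$)
$m{\left(B \right)} = \frac{54}{B}$ ($m{\left(B \right)} = 3 \frac{18}{B} = \frac{54}{B}$)
$m{\left(v{\left(-5 \right)} \right)} 138 = \frac{54}{21 + 7 \left(-5\right)} 138 = \frac{54}{21 - 35} \cdot 138 = \frac{54}{-14} \cdot 138 = 54 \left(- \frac{1}{14}\right) 138 = \left(- \frac{27}{7}\right) 138 = - \frac{3726}{7}$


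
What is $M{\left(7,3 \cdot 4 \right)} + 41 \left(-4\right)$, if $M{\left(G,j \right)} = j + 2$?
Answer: $-150$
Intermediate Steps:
$M{\left(G,j \right)} = 2 + j$
$M{\left(7,3 \cdot 4 \right)} + 41 \left(-4\right) = \left(2 + 3 \cdot 4\right) + 41 \left(-4\right) = \left(2 + 12\right) - 164 = 14 - 164 = -150$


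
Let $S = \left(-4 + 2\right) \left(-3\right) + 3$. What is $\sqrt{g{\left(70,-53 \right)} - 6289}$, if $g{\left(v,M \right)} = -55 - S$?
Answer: $i \sqrt{6353} \approx 79.706 i$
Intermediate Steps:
$S = 9$ ($S = \left(-2\right) \left(-3\right) + 3 = 6 + 3 = 9$)
$g{\left(v,M \right)} = -64$ ($g{\left(v,M \right)} = -55 - 9 = -64$)
$\sqrt{g{\left(70,-53 \right)} - 6289} = \sqrt{-64 - 6289} = \sqrt{-6353} = i \sqrt{6353}$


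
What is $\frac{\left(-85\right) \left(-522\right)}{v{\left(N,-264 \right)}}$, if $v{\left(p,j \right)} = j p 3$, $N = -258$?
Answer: $\frac{2465}{11352} \approx 0.21714$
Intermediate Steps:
$v{\left(p,j \right)} = 3 j p$
$\frac{\left(-85\right) \left(-522\right)}{v{\left(N,-264 \right)}} = \frac{\left(-85\right) \left(-522\right)}{3 \left(-264\right) \left(-258\right)} = \frac{44370}{204336} = 44370 \cdot \frac{1}{204336} = \frac{2465}{11352}$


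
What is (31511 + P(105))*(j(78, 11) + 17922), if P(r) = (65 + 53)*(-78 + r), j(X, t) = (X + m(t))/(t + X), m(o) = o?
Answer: 621874331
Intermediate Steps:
j(X, t) = 1 (j(X, t) = (X + t)/(t + X) = (X + t)/(X + t) = 1)
P(r) = -9204 + 118*r (P(r) = 118*(-78 + r) = -9204 + 118*r)
(31511 + P(105))*(j(78, 11) + 17922) = (31511 + (-9204 + 118*105))*(1 + 17922) = (31511 + (-9204 + 12390))*17923 = (31511 + 3186)*17923 = 34697*17923 = 621874331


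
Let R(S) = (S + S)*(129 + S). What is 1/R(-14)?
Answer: -1/3220 ≈ -0.00031056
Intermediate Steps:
R(S) = 2*S*(129 + S) (R(S) = (2*S)*(129 + S) = 2*S*(129 + S))
1/R(-14) = 1/(2*(-14)*(129 - 14)) = 1/(2*(-14)*115) = 1/(-3220) = -1/3220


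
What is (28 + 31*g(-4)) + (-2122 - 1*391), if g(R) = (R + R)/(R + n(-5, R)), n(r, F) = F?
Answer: -2454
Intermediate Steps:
g(R) = 1 (g(R) = (R + R)/(R + R) = (2*R)/((2*R)) = (2*R)*(1/(2*R)) = 1)
(28 + 31*g(-4)) + (-2122 - 1*391) = (28 + 31*1) + (-2122 - 1*391) = (28 + 31) + (-2122 - 391) = 59 - 2513 = -2454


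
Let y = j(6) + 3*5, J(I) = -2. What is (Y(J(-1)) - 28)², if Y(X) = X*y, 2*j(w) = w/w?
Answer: 3481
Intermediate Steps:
j(w) = ½ (j(w) = (w/w)/2 = (½)*1 = ½)
y = 31/2 (y = ½ + 3*5 = ½ + 15 = 31/2 ≈ 15.500)
Y(X) = 31*X/2 (Y(X) = X*(31/2) = 31*X/2)
(Y(J(-1)) - 28)² = ((31/2)*(-2) - 28)² = (-31 - 28)² = (-59)² = 3481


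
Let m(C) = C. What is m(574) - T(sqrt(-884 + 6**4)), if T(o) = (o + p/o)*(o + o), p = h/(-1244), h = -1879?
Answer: -157379/622 ≈ -253.02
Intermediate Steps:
p = 1879/1244 (p = -1879/(-1244) = -1879*(-1/1244) = 1879/1244 ≈ 1.5105)
T(o) = 2*o*(o + 1879/(1244*o)) (T(o) = (o + 1879/(1244*o))*(o + o) = (o + 1879/(1244*o))*(2*o) = 2*o*(o + 1879/(1244*o)))
m(574) - T(sqrt(-884 + 6**4)) = 574 - (1879/622 + 2*(sqrt(-884 + 6**4))**2) = 574 - (1879/622 + 2*(sqrt(-884 + 1296))**2) = 574 - (1879/622 + 2*(sqrt(412))**2) = 574 - (1879/622 + 2*(2*sqrt(103))**2) = 574 - (1879/622 + 2*412) = 574 - (1879/622 + 824) = 574 - 1*514407/622 = 574 - 514407/622 = -157379/622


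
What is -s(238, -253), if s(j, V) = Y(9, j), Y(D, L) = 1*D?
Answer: -9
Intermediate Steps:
Y(D, L) = D
s(j, V) = 9
-s(238, -253) = -1*9 = -9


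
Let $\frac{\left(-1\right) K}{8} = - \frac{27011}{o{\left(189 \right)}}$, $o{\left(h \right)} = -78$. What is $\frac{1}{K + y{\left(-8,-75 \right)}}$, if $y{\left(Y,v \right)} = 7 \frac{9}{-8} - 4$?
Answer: $- \frac{312}{868057} \approx -0.00035942$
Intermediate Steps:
$y{\left(Y,v \right)} = - \frac{95}{8}$ ($y{\left(Y,v \right)} = 7 \cdot 9 \left(- \frac{1}{8}\right) - 4 = 7 \left(- \frac{9}{8}\right) - 4 = - \frac{63}{8} - 4 = - \frac{95}{8}$)
$K = - \frac{108044}{39}$ ($K = - 8 \left(- \frac{27011}{-78}\right) = - 8 \left(\left(-27011\right) \left(- \frac{1}{78}\right)\right) = \left(-8\right) \frac{27011}{78} = - \frac{108044}{39} \approx -2770.4$)
$\frac{1}{K + y{\left(-8,-75 \right)}} = \frac{1}{- \frac{108044}{39} - \frac{95}{8}} = \frac{1}{- \frac{868057}{312}} = - \frac{312}{868057}$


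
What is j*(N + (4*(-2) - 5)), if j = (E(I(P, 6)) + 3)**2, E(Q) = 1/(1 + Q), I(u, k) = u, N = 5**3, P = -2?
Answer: 448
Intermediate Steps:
N = 125
j = 4 (j = (1/(1 - 2) + 3)**2 = (1/(-1) + 3)**2 = (-1 + 3)**2 = 2**2 = 4)
j*(N + (4*(-2) - 5)) = 4*(125 + (4*(-2) - 5)) = 4*(125 + (-8 - 5)) = 4*(125 - 13) = 4*112 = 448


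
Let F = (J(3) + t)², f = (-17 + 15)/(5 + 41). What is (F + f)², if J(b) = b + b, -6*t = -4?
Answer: 84474481/42849 ≈ 1971.4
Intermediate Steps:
t = ⅔ (t = -⅙*(-4) = ⅔ ≈ 0.66667)
f = -1/23 (f = -2/46 = -2*1/46 = -1/23 ≈ -0.043478)
J(b) = 2*b
F = 400/9 (F = (2*3 + ⅔)² = (6 + ⅔)² = (20/3)² = 400/9 ≈ 44.444)
(F + f)² = (400/9 - 1/23)² = (9191/207)² = 84474481/42849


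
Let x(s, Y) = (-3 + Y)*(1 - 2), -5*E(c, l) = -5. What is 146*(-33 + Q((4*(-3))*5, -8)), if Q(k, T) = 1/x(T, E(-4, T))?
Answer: -4745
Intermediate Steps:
E(c, l) = 1 (E(c, l) = -1/5*(-5) = 1)
x(s, Y) = 3 - Y (x(s, Y) = (-3 + Y)*(-1) = 3 - Y)
Q(k, T) = 1/2 (Q(k, T) = 1/(3 - 1*1) = 1/(3 - 1) = 1/2)
146*(-33 + Q((4*(-3))*5, -8)) = 146*(-33 + 1/2) = 146*(-65/2) = -4745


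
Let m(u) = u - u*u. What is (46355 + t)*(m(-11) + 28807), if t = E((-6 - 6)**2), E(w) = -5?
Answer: 1329086250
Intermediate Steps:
m(u) = u - u**2
t = -5
(46355 + t)*(m(-11) + 28807) = (46355 - 5)*(-11*(1 - 1*(-11)) + 28807) = 46350*(-11*(1 + 11) + 28807) = 46350*(-11*12 + 28807) = 46350*(-132 + 28807) = 46350*28675 = 1329086250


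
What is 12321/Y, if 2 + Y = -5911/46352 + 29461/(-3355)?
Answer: -1916050538160/1696429597 ≈ -1129.5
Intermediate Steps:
Y = -1696429597/155510960 (Y = -2 + (-5911/46352 + 29461/(-3355)) = -2 + (-5911*1/46352 + 29461*(-1/3355)) = -2 + (-5911/46352 - 29461/3355) = -2 - 1385407677/155510960 = -1696429597/155510960 ≈ -10.909)
12321/Y = 12321/(-1696429597/155510960) = 12321*(-155510960/1696429597) = -1916050538160/1696429597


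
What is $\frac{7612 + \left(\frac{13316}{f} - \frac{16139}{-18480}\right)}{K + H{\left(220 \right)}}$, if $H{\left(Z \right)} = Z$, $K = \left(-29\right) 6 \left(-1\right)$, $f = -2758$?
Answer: $\frac{27697544983}{1434380640} \approx 19.31$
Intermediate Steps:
$K = 174$ ($K = \left(-174\right) \left(-1\right) = 174$)
$\frac{7612 + \left(\frac{13316}{f} - \frac{16139}{-18480}\right)}{K + H{\left(220 \right)}} = \frac{7612 + \left(\frac{13316}{-2758} - \frac{16139}{-18480}\right)}{174 + 220} = \frac{7612 + \left(13316 \left(- \frac{1}{2758}\right) - - \frac{16139}{18480}\right)}{394} = \left(7612 + \left(- \frac{6658}{1379} + \frac{16139}{18480}\right)\right) \frac{1}{394} = \left(7612 - \frac{14397737}{3640560}\right) \frac{1}{394} = \frac{27697544983}{3640560} \cdot \frac{1}{394} = \frac{27697544983}{1434380640}$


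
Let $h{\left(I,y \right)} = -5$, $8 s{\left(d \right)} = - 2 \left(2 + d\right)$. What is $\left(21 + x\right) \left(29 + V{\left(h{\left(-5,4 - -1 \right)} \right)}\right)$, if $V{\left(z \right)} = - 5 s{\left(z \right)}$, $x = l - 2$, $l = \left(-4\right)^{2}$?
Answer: $\frac{3535}{4} \approx 883.75$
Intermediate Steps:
$s{\left(d \right)} = - \frac{1}{2} - \frac{d}{4}$ ($s{\left(d \right)} = \frac{\left(-2\right) \left(2 + d\right)}{8} = \frac{-4 - 2 d}{8} = - \frac{1}{2} - \frac{d}{4}$)
$l = 16$
$x = 14$ ($x = 16 - 2 = 14$)
$V{\left(z \right)} = \frac{5}{2} + \frac{5 z}{4}$ ($V{\left(z \right)} = - 5 \left(- \frac{1}{2} - \frac{z}{4}\right) = \frac{5}{2} + \frac{5 z}{4}$)
$\left(21 + x\right) \left(29 + V{\left(h{\left(-5,4 - -1 \right)} \right)}\right) = \left(21 + 14\right) \left(29 + \left(\frac{5}{2} + \frac{5}{4} \left(-5\right)\right)\right) = 35 \left(29 + \left(\frac{5}{2} - \frac{25}{4}\right)\right) = 35 \left(29 - \frac{15}{4}\right) = 35 \cdot \frac{101}{4} = \frac{3535}{4}$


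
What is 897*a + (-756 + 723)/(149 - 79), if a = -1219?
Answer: -76541043/70 ≈ -1.0934e+6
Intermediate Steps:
897*a + (-756 + 723)/(149 - 79) = 897*(-1219) + (-756 + 723)/(149 - 79) = -1093443 - 33/70 = -76541043/70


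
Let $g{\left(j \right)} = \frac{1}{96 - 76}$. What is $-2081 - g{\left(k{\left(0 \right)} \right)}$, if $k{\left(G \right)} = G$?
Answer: $- \frac{41621}{20} \approx -2081.1$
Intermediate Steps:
$g{\left(j \right)} = \frac{1}{20}$
$-2081 - g{\left(k{\left(0 \right)} \right)} = -2081 - \frac{1}{20} = - \frac{41621}{20}$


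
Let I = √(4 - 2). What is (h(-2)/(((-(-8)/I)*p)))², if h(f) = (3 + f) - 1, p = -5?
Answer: 0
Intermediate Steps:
I = √2 ≈ 1.4142
h(f) = 2 + f
(h(-2)/(((-(-8)/I)*p)))² = ((2 - 2)/((-(-8)/(√2)*(-5))))² = (0/((-(-8)*√2/2*(-5))))² = (0/((-(-4)*√2*(-5))))² = (0/(((4*√2)*(-5))))² = (0/((-20*√2)))² = (0*(-√2/40))² = 0² = 0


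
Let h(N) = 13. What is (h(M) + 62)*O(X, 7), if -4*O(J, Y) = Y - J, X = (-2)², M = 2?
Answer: -225/4 ≈ -56.250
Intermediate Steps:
X = 4
O(J, Y) = -Y/4 + J/4 (O(J, Y) = -(Y - J)/4 = -Y/4 + J/4)
(h(M) + 62)*O(X, 7) = (13 + 62)*(-¼*7 + (¼)*4) = 75*(-7/4 + 1) = 75*(-¾) = -225/4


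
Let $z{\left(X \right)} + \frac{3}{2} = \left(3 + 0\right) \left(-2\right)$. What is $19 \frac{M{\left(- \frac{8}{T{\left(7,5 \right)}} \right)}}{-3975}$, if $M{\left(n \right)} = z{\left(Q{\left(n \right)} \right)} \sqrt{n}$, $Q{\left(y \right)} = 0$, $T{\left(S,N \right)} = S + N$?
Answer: $\frac{19 i \sqrt{6}}{1590} \approx 0.029271 i$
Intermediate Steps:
$T{\left(S,N \right)} = N + S$
$z{\left(X \right)} = - \frac{15}{2}$ ($z{\left(X \right)} = - \frac{3}{2} + \left(3 + 0\right) \left(-2\right) = - \frac{3}{2} + 3 \left(-2\right) = - \frac{3}{2} - 6 = - \frac{15}{2}$)
$M{\left(n \right)} = - \frac{15 \sqrt{n}}{2}$
$19 \frac{M{\left(- \frac{8}{T{\left(7,5 \right)}} \right)}}{-3975} = 19 \frac{\left(- \frac{15}{2}\right) \sqrt{- \frac{8}{5 + 7}}}{-3975} = 19 - \frac{15 \sqrt{- \frac{8}{12}}}{2} \left(- \frac{1}{3975}\right) = 19 - \frac{15 \sqrt{\left(-8\right) \frac{1}{12}}}{2} \left(- \frac{1}{3975}\right) = 19 - \frac{15 \sqrt{- \frac{2}{3}}}{2} \left(- \frac{1}{3975}\right) = 19 - \frac{15 \frac{i \sqrt{6}}{3}}{2} \left(- \frac{1}{3975}\right) = 19 - \frac{5 i \sqrt{6}}{2} \left(- \frac{1}{3975}\right) = 19 \frac{i \sqrt{6}}{1590} = \frac{19 i \sqrt{6}}{1590}$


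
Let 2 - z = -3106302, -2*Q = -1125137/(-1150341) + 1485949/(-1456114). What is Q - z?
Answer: -19024296185775083/6124415484 ≈ -3.1063e+6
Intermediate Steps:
Q = 129836053/6124415484 (Q = -(-1125137/(-1150341) + 1485949/(-1456114))/2 = -(-1125137*(-1/1150341) + 1485949*(-1/1456114))/2 = -(1125137/1150341 - 1485949/1456114)/2 = -1/2*(-129836053/3062207742) = 129836053/6124415484 ≈ 0.021200)
z = 3106304 (z = 2 - 1*(-3106302) = 2 + 3106302 = 3106304)
Q - z = 129836053/6124415484 - 1*3106304 = 129836053/6124415484 - 3106304 = -19024296185775083/6124415484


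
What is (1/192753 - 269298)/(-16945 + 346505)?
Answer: -7415428199/9074811240 ≈ -0.81714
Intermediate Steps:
(1/192753 - 269298)/(-16945 + 346505) = (1/192753 - 269298)/329560 = -51907997393/192753*1/329560 = -7415428199/9074811240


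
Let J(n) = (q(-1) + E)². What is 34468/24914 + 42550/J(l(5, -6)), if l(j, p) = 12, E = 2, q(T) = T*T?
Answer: 530200456/112113 ≈ 4729.2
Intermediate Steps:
q(T) = T²
J(n) = 9 (J(n) = ((-1)² + 2)² = (1 + 2)² = 3² = 9)
34468/24914 + 42550/J(l(5, -6)) = 34468/24914 + 42550/9 = 34468*(1/24914) + 42550*(⅑) = 17234/12457 + 42550/9 = 530200456/112113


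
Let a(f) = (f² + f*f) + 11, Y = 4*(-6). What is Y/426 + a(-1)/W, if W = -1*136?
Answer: -1467/9656 ≈ -0.15193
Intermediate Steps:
Y = -24
a(f) = 11 + 2*f² (a(f) = (f² + f²) + 11 = 2*f² + 11 = 11 + 2*f²)
W = -136
Y/426 + a(-1)/W = -24/426 + (11 + 2*(-1)²)/(-136) = -24*1/426 + (11 + 2*1)*(-1/136) = -4/71 + (11 + 2)*(-1/136) = -4/71 + 13*(-1/136) = -4/71 - 13/136 = -1467/9656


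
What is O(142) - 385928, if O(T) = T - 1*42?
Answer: -385828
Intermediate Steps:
O(T) = -42 + T (O(T) = T - 42 = -42 + T)
O(142) - 385928 = (-42 + 142) - 385928 = 100 - 385928 = -385828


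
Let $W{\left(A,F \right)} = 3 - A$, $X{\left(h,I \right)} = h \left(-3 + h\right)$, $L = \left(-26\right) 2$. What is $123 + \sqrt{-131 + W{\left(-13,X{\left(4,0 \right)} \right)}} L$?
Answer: $123 - 52 i \sqrt{115} \approx 123.0 - 557.64 i$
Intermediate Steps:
$L = -52$
$123 + \sqrt{-131 + W{\left(-13,X{\left(4,0 \right)} \right)}} L = 123 + \sqrt{-131 + \left(3 - -13\right)} \left(-52\right) = 123 + \sqrt{-131 + \left(3 + 13\right)} \left(-52\right) = 123 + \sqrt{-131 + 16} \left(-52\right) = 123 + \sqrt{-115} \left(-52\right) = 123 + i \sqrt{115} \left(-52\right) = 123 - 52 i \sqrt{115}$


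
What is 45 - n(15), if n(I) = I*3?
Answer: 0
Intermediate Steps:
n(I) = 3*I
45 - n(15) = 45 - 3*15 = 45 - 1*45 = 45 - 45 = 0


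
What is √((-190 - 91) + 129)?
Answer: 2*I*√38 ≈ 12.329*I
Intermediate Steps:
√((-190 - 91) + 129) = √(-281 + 129) = √(-152) = 2*I*√38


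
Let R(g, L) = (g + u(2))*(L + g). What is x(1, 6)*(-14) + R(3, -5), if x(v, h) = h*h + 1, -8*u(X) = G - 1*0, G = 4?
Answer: -523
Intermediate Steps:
u(X) = -½ (u(X) = -(4 - 1*0)/8 = -(4 + 0)/8 = -⅛*4 = -½)
x(v, h) = 1 + h² (x(v, h) = h² + 1 = 1 + h²)
R(g, L) = (-½ + g)*(L + g) (R(g, L) = (g - ½)*(L + g) = (-½ + g)*(L + g))
x(1, 6)*(-14) + R(3, -5) = (1 + 6²)*(-14) + (3² - ½*(-5) - ½*3 - 5*3) = (1 + 36)*(-14) + (9 + 5/2 - 3/2 - 15) = 37*(-14) - 5 = -518 - 5 = -523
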